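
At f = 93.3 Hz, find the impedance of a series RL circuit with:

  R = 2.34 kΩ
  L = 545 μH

Step 1 — Angular frequency: ω = 2π·f = 2π·93.3 = 586.2 rad/s.
Step 2 — Component impedances:
  R: Z = R = 2340 Ω
  L: Z = jωL = j·586.2·0.000545 = 0 + j0.3195 Ω
Step 3 — Series combination: Z_total = R + L = 2340 + j0.3195 Ω = 2340∠0.0° Ω.

Z = 2340 + j0.3195 Ω = 2340∠0.0° Ω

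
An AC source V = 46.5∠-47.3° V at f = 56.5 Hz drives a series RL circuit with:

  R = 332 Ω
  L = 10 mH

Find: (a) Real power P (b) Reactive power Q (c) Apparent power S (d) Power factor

Step 1 — Angular frequency: ω = 2π·f = 2π·56.5 = 355 rad/s.
Step 2 — Component impedances:
  R: Z = R = 332 Ω
  L: Z = jωL = j·355·0.01 = 0 + j3.55 Ω
Step 3 — Series combination: Z_total = R + L = 332 + j3.55 Ω = 332∠0.6° Ω.
Step 4 — Source phasor: V = 46.5∠-47.3° V = 31.53 - j34.17 V.
Step 5 — Current: I = V / Z = 0.09387 - j0.1039 A = 0.1401∠-47.9° A.
Step 6 — Complex power: S = V·I* = 6.512 + j0.06963 VA.
Step 7 — Real power: P = Re(S) = 6.512 W.
Step 8 — Reactive power: Q = Im(S) = 0.06963 VAR.
Step 9 — Apparent power: |S| = 6.512 VA.
Step 10 — Power factor: PF = P/|S| = 0.9999 (lagging).

(a) P = 6.512 W  (b) Q = 0.06963 VAR  (c) S = 6.512 VA  (d) PF = 0.9999 (lagging)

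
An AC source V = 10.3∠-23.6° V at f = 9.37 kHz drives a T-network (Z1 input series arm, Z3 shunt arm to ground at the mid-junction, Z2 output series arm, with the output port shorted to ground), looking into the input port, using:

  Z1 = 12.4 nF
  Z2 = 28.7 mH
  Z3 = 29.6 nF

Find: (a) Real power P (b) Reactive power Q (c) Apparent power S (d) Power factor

Step 1 — Angular frequency: ω = 2π·f = 2π·9370 = 5.887e+04 rad/s.
Step 2 — Component impedances:
  Z1: Z = 1/(jωC) = -j/(ω·C) = 0 - j1370 Ω
  Z2: Z = jωL = j·5.887e+04·0.0287 = 0 + j1690 Ω
  Z3: Z = 1/(jωC) = -j/(ω·C) = 0 - j573.8 Ω
Step 3 — With the output port shorted to ground, the output series arm Z2 runs from the junction to ground; the shunt arm Z3 also runs from the junction to ground. They appear in parallel: Z3 || Z2 = 0 - j868.9 Ω.
Step 4 — Series with input arm Z1: Z_in = Z1 + (Z3 || Z2) = 0 - j2239 Ω = 2239∠-90.0° Ω.
Step 5 — Source phasor: V = 10.3∠-23.6° V = 9.439 - j4.124 V.
Step 6 — Current: I = V / Z = 0.001842 + j0.004216 A = 0.004601∠66.4° A.
Step 7 — Complex power: S = V·I* = 0 - j0.04739 VA.
Step 8 — Real power: P = Re(S) = 0 W.
Step 9 — Reactive power: Q = Im(S) = -0.04739 VAR.
Step 10 — Apparent power: |S| = 0.04739 VA.
Step 11 — Power factor: PF = P/|S| = 0 (leading).

(a) P = 0 W  (b) Q = -0.04739 VAR  (c) S = 0.04739 VA  (d) PF = 0 (leading)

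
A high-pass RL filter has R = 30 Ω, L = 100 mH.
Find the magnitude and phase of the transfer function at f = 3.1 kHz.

Step 1 — Angular frequency: ω = 2π·3100 = 1.948e+04 rad/s.
Step 2 — Transfer function: H(jω) = jωL/(R + jωL).
Step 3 — Numerator jωL = j·1948; denominator R + jωL = 30 + j1948.
Step 4 — H = 0.9998 + j0.0154.
Step 5 — Magnitude: |H| = 0.9999 (-0.0 dB); phase: φ = 0.9°.

|H| = 0.9999 (-0.0 dB), φ = 0.9°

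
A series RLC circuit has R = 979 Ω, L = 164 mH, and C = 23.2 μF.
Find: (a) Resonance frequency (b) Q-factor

Step 1 — Resonance condition Im(Z)=0 gives ω₀ = 1/√(LC).
Step 2 — ω₀ = 1/√(0.164·2.32e-05) = 512.7 rad/s.
Step 3 — f₀ = ω₀/(2π) = 81.59 Hz.
Step 4 — Series Q: Q = ω₀L/R = 512.7·0.164/979 = 0.08588.

(a) f₀ = 81.59 Hz  (b) Q = 0.08588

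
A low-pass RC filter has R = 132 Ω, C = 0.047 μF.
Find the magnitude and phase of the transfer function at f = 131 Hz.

Step 1 — Angular frequency: ω = 2π·131 = 823.1 rad/s.
Step 2 — Transfer function: H(jω) = 1/(1 + jωRC).
Step 3 — Denominator: 1 + jωRC = 1 + j·823.1·132·4.7e-08 = 1 + j0.005106.
Step 4 — H = 1 - j0.005106.
Step 5 — Magnitude: |H| = 1 (-0.0 dB); phase: φ = -0.3°.

|H| = 1 (-0.0 dB), φ = -0.3°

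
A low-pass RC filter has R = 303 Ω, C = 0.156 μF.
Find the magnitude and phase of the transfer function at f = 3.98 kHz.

Step 1 — Angular frequency: ω = 2π·3980 = 2.501e+04 rad/s.
Step 2 — Transfer function: H(jω) = 1/(1 + jωRC).
Step 3 — Denominator: 1 + jωRC = 1 + j·2.501e+04·303·1.56e-07 = 1 + j1.182.
Step 4 — H = 0.4172 - j0.4931.
Step 5 — Magnitude: |H| = 0.6459 (-3.8 dB); phase: φ = -49.8°.

|H| = 0.6459 (-3.8 dB), φ = -49.8°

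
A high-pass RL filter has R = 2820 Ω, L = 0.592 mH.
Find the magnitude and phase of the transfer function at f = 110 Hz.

Step 1 — Angular frequency: ω = 2π·110 = 691.2 rad/s.
Step 2 — Transfer function: H(jω) = jωL/(R + jωL).
Step 3 — Numerator jωL = j·0.4092; denominator R + jωL = 2820 + j0.4092.
Step 4 — H = 2.105e-08 + j0.0001451.
Step 5 — Magnitude: |H| = 0.0001451 (-76.8 dB); phase: φ = 90.0°.

|H| = 0.0001451 (-76.8 dB), φ = 90.0°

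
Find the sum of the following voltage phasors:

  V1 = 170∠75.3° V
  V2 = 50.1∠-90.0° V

Step 1 — Convert each phasor to rectangular form:
  V1 = 170·(cos(75.3°) + j·sin(75.3°)) = 43.14 + j164.4 V
  V2 = 50.1·(cos(-90.0°) + j·sin(-90.0°)) = 0 - j50.1 V
Step 2 — Sum components: V_total = 43.14 + j114.3 V.
Step 3 — Convert to polar: |V_total| = 122.2 V, ∠V_total = 69.3°.

V_total = 122.2∠69.3° V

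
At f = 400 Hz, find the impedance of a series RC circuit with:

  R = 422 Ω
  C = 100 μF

Step 1 — Angular frequency: ω = 2π·f = 2π·400 = 2513 rad/s.
Step 2 — Component impedances:
  R: Z = R = 422 Ω
  C: Z = 1/(jωC) = -j/(ω·C) = 0 - j3.979 Ω
Step 3 — Series combination: Z_total = R + C = 422 - j3.979 Ω = 422∠-0.5° Ω.

Z = 422 - j3.979 Ω = 422∠-0.5° Ω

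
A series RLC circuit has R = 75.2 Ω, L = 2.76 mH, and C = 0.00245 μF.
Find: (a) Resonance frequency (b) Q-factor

Step 1 — Resonance condition Im(Z)=0 gives ω₀ = 1/√(LC).
Step 2 — ω₀ = 1/√(0.00276·2.45e-09) = 3.846e+05 rad/s.
Step 3 — f₀ = ω₀/(2π) = 6.12e+04 Hz.
Step 4 — Series Q: Q = ω₀L/R = 3.846e+05·0.00276/75.2 = 14.11.

(a) f₀ = 6.12e+04 Hz  (b) Q = 14.11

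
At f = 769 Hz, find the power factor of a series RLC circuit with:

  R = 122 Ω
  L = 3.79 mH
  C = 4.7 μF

Step 1 — Angular frequency: ω = 2π·f = 2π·769 = 4832 rad/s.
Step 2 — Component impedances:
  R: Z = R = 122 Ω
  L: Z = jωL = j·4832·0.00379 = 0 + j18.31 Ω
  C: Z = 1/(jωC) = -j/(ω·C) = 0 - j44.03 Ω
Step 3 — Series combination: Z_total = R + L + C = 122 - j25.72 Ω = 124.7∠-11.9° Ω.
Step 4 — Power factor: PF = cos(φ) = Re(Z)/|Z| = 122/124.68 = 0.9785.
Step 5 — Type: Im(Z) = -25.72 ⇒ leading (phase φ = -11.9°).

PF = 0.9785 (leading, φ = -11.9°)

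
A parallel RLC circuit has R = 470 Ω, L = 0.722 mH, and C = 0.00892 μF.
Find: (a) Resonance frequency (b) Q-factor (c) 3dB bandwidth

Step 1 — Resonance: ω₀ = 1/√(LC) = 1/√(0.000722·8.92e-09) = 3.94e+05 rad/s.
Step 2 — f₀ = ω₀/(2π) = 6.271e+04 Hz.
Step 3 — Parallel Q: Q = R/(ω₀L) = 470/(3.94e+05·0.000722) = 1.652.
Step 4 — Bandwidth: Δω = ω₀/Q = 2.385e+05 rad/s; BW = Δω/(2π) = 3.796e+04 Hz.

(a) f₀ = 6.271e+04 Hz  (b) Q = 1.652  (c) BW = 3.796e+04 Hz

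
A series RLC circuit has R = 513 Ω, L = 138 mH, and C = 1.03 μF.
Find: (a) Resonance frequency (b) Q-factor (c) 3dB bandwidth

Step 1 — Resonance: ω₀ = 1/√(LC) = 1/√(0.138·1.03e-06) = 2652 rad/s.
Step 2 — f₀ = ω₀/(2π) = 422.1 Hz.
Step 3 — Series Q: Q = ω₀L/R = 2652·0.138/513 = 0.7135.
Step 4 — Bandwidth: Δω = ω₀/Q = 3717 rad/s; BW = Δω/(2π) = 591.6 Hz.

(a) f₀ = 422.1 Hz  (b) Q = 0.7135  (c) BW = 591.6 Hz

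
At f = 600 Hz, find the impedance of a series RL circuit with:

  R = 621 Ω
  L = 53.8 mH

Step 1 — Angular frequency: ω = 2π·f = 2π·600 = 3770 rad/s.
Step 2 — Component impedances:
  R: Z = R = 621 Ω
  L: Z = jωL = j·3770·0.0538 = 0 + j202.8 Ω
Step 3 — Series combination: Z_total = R + L = 621 + j202.8 Ω = 653.3∠18.1° Ω.

Z = 621 + j202.8 Ω = 653.3∠18.1° Ω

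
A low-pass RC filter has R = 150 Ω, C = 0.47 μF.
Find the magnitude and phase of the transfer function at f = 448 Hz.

Step 1 — Angular frequency: ω = 2π·448 = 2815 rad/s.
Step 2 — Transfer function: H(jω) = 1/(1 + jωRC).
Step 3 — Denominator: 1 + jωRC = 1 + j·2815·150·4.7e-07 = 1 + j0.1984.
Step 4 — H = 0.9621 - j0.1909.
Step 5 — Magnitude: |H| = 0.9809 (-0.2 dB); phase: φ = -11.2°.

|H| = 0.9809 (-0.2 dB), φ = -11.2°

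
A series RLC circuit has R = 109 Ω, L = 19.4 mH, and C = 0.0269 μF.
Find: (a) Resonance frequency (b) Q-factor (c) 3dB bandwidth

Step 1 — Resonance condition Im(Z)=0 gives ω₀ = 1/√(LC).
Step 2 — ω₀ = 1/√(0.0194·2.69e-08) = 4.377e+04 rad/s.
Step 3 — f₀ = ω₀/(2π) = 6967 Hz.
Step 4 — Series Q: Q = ω₀L/R = 4.377e+04·0.0194/109 = 7.791.
Step 5 — 3dB bandwidth: Δω = ω₀/Q = 5619 rad/s; BW = Δω/(2π) = 894.2 Hz.

(a) f₀ = 6967 Hz  (b) Q = 7.791  (c) BW = 894.2 Hz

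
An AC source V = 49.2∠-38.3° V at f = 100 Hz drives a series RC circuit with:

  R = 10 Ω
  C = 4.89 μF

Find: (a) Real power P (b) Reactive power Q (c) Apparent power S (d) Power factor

Step 1 — Angular frequency: ω = 2π·f = 2π·100 = 628.3 rad/s.
Step 2 — Component impedances:
  R: Z = R = 10 Ω
  C: Z = 1/(jωC) = -j/(ω·C) = 0 - j325.5 Ω
Step 3 — Series combination: Z_total = R + C = 10 - j325.5 Ω = 325.6∠-88.2° Ω.
Step 4 — Source phasor: V = 49.2∠-38.3° V = 38.61 - j30.49 V.
Step 5 — Current: I = V / Z = 0.09724 + j0.1156 A = 0.1511∠49.9° A.
Step 6 — Complex power: S = V·I* = 0.2283 - j7.43 VA.
Step 7 — Real power: P = Re(S) = 0.2283 W.
Step 8 — Reactive power: Q = Im(S) = -7.43 VAR.
Step 9 — Apparent power: |S| = 7.434 VA.
Step 10 — Power factor: PF = P/|S| = 0.03071 (leading).

(a) P = 0.2283 W  (b) Q = -7.43 VAR  (c) S = 7.434 VA  (d) PF = 0.03071 (leading)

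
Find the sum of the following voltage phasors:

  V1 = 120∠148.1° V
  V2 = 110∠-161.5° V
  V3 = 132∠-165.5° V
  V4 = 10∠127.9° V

Step 1 — Convert each phasor to rectangular form:
  V1 = 120·(cos(148.1°) + j·sin(148.1°)) = -101.9 + j63.41 V
  V2 = 110·(cos(-161.5°) + j·sin(-161.5°)) = -104.3 - j34.9 V
  V3 = 132·(cos(-165.5°) + j·sin(-165.5°)) = -127.8 - j33.05 V
  V4 = 10·(cos(127.9°) + j·sin(127.9°)) = -6.143 + j7.891 V
Step 2 — Sum components: V_total = -340.1 + j3.35 V.
Step 3 — Convert to polar: |V_total| = 340.1 V, ∠V_total = 179.4°.

V_total = 340.1∠179.4° V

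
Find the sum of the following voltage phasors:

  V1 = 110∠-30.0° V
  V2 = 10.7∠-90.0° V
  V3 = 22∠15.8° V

Step 1 — Convert each phasor to rectangular form:
  V1 = 110·(cos(-30.0°) + j·sin(-30.0°)) = 95.26 - j55 V
  V2 = 10.7·(cos(-90.0°) + j·sin(-90.0°)) = 0 - j10.7 V
  V3 = 22·(cos(15.8°) + j·sin(15.8°)) = 21.17 + j5.99 V
Step 2 — Sum components: V_total = 116.4 - j59.71 V.
Step 3 — Convert to polar: |V_total| = 130.8 V, ∠V_total = -27.2°.

V_total = 130.8∠-27.2° V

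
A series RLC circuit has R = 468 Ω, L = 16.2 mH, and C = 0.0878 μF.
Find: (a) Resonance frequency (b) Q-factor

Step 1 — Resonance condition Im(Z)=0 gives ω₀ = 1/√(LC).
Step 2 — ω₀ = 1/√(0.0162·8.78e-08) = 2.652e+04 rad/s.
Step 3 — f₀ = ω₀/(2π) = 4220 Hz.
Step 4 — Series Q: Q = ω₀L/R = 2.652e+04·0.0162/468 = 0.9178.

(a) f₀ = 4220 Hz  (b) Q = 0.9178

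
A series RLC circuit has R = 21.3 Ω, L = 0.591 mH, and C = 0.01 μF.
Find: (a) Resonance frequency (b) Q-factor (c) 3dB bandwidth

Step 1 — Resonance: ω₀ = 1/√(LC) = 1/√(0.000591·1e-08) = 4.113e+05 rad/s.
Step 2 — f₀ = ω₀/(2π) = 6.547e+04 Hz.
Step 3 — Series Q: Q = ω₀L/R = 4.113e+05·0.000591/21.3 = 11.41.
Step 4 — Bandwidth: Δω = ω₀/Q = 3.604e+04 rad/s; BW = Δω/(2π) = 5736 Hz.

(a) f₀ = 6.547e+04 Hz  (b) Q = 11.41  (c) BW = 5736 Hz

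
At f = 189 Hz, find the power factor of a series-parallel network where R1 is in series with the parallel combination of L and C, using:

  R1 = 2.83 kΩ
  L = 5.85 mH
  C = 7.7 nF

Step 1 — Angular frequency: ω = 2π·f = 2π·189 = 1188 rad/s.
Step 2 — Component impedances:
  R1: Z = R = 2830 Ω
  L: Z = jωL = j·1188·0.00585 = 0 + j6.947 Ω
  C: Z = 1/(jωC) = -j/(ω·C) = 0 - j1.094e+05 Ω
Step 3 — Parallel branch: L || C = 1/(1/L + 1/C) = 0 + j6.947 Ω.
Step 4 — Series with R1: Z_total = R1 + (L || C) = 2830 + j6.947 Ω = 2830∠0.1° Ω.
Step 5 — Power factor: PF = cos(φ) = Re(Z)/|Z| = 2830/2830 = 1.
Step 6 — Type: Im(Z) = 6.947 ⇒ lagging (phase φ = 0.1°).

PF = 1 (lagging, φ = 0.1°)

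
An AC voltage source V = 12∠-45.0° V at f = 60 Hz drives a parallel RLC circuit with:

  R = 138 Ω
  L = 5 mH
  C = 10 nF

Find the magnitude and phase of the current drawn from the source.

Step 1 — Angular frequency: ω = 2π·f = 2π·60 = 377 rad/s.
Step 2 — Component impedances:
  R: Z = R = 138 Ω
  L: Z = jωL = j·377·0.005 = 0 + j1.885 Ω
  C: Z = 1/(jωC) = -j/(ω·C) = 0 - j2.653e+05 Ω
Step 3 — Parallel combination: 1/Z_total = 1/R + 1/L + 1/C; Z_total = 0.02574 + j1.885 Ω = 1.885∠89.2° Ω.
Step 4 — Source phasor: V = 12∠-45.0° V = 8.485 - j8.485 V.
Step 5 — Ohm's law: I = V / Z_total = (8.485 - j8.485) / (0.02574 + j1.885) = -4.44 - j4.563 A.
Step 6 — Convert to polar: |I| = 6.367 A, ∠I = -134.2°.

I = 6.367∠-134.2° A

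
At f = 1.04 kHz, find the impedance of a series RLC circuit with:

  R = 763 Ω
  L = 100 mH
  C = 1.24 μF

Step 1 — Angular frequency: ω = 2π·f = 2π·1040 = 6535 rad/s.
Step 2 — Component impedances:
  R: Z = R = 763 Ω
  L: Z = jωL = j·6535·0.1 = 0 + j653.5 Ω
  C: Z = 1/(jωC) = -j/(ω·C) = 0 - j123.4 Ω
Step 3 — Series combination: Z_total = R + L + C = 763 + j530 Ω = 929∠34.8° Ω.

Z = 763 + j530 Ω = 929∠34.8° Ω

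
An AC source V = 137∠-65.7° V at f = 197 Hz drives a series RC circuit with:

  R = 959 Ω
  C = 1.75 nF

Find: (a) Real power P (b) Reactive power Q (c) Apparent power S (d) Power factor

Step 1 — Angular frequency: ω = 2π·f = 2π·197 = 1238 rad/s.
Step 2 — Component impedances:
  R: Z = R = 959 Ω
  C: Z = 1/(jωC) = -j/(ω·C) = 0 - j4.617e+05 Ω
Step 3 — Series combination: Z_total = R + C = 959 - j4.617e+05 Ω = 4.617e+05∠-89.9° Ω.
Step 4 — Source phasor: V = 137∠-65.7° V = 56.38 - j124.9 V.
Step 5 — Current: I = V / Z = 0.0002707 + j0.0001216 A = 0.0002968∠24.2° A.
Step 6 — Complex power: S = V·I* = 8.446e-05 - j0.04066 VA.
Step 7 — Real power: P = Re(S) = 8.446e-05 W.
Step 8 — Reactive power: Q = Im(S) = -0.04066 VAR.
Step 9 — Apparent power: |S| = 0.04066 VA.
Step 10 — Power factor: PF = P/|S| = 0.002077 (leading).

(a) P = 8.446e-05 W  (b) Q = -0.04066 VAR  (c) S = 0.04066 VA  (d) PF = 0.002077 (leading)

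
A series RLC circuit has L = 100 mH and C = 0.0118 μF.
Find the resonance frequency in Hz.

Step 1 — Resonance condition Im(Z)=0 gives ω₀ = 1/√(LC).
Step 2 — ω₀ = 1/√(0.1·1.18e-08) = 2.911e+04 rad/s.
Step 3 — f₀ = ω₀/(2π) = 4633 Hz.

f₀ = 4633 Hz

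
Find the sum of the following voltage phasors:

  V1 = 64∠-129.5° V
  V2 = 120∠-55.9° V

Step 1 — Convert each phasor to rectangular form:
  V1 = 64·(cos(-129.5°) + j·sin(-129.5°)) = -40.71 - j49.38 V
  V2 = 120·(cos(-55.9°) + j·sin(-55.9°)) = 67.28 - j99.37 V
Step 2 — Sum components: V_total = 26.57 - j148.8 V.
Step 3 — Convert to polar: |V_total| = 151.1 V, ∠V_total = -79.9°.

V_total = 151.1∠-79.9° V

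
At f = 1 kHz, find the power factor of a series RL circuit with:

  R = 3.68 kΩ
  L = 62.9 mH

Step 1 — Angular frequency: ω = 2π·f = 2π·1000 = 6283 rad/s.
Step 2 — Component impedances:
  R: Z = R = 3680 Ω
  L: Z = jωL = j·6283·0.0629 = 0 + j395.2 Ω
Step 3 — Series combination: Z_total = R + L = 3680 + j395.2 Ω = 3701∠6.1° Ω.
Step 4 — Power factor: PF = cos(φ) = Re(Z)/|Z| = 3680/3701 = 0.9943.
Step 5 — Type: Im(Z) = 395.2 ⇒ lagging (phase φ = 6.1°).

PF = 0.9943 (lagging, φ = 6.1°)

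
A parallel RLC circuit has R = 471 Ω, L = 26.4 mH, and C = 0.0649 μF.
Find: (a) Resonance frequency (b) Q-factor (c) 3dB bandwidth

Step 1 — Resonance: ω₀ = 1/√(LC) = 1/√(0.0264·6.49e-08) = 2.416e+04 rad/s.
Step 2 — f₀ = ω₀/(2π) = 3845 Hz.
Step 3 — Parallel Q: Q = R/(ω₀L) = 471/(2.416e+04·0.0264) = 0.7385.
Step 4 — Bandwidth: Δω = ω₀/Q = 3.271e+04 rad/s; BW = Δω/(2π) = 5207 Hz.

(a) f₀ = 3845 Hz  (b) Q = 0.7385  (c) BW = 5207 Hz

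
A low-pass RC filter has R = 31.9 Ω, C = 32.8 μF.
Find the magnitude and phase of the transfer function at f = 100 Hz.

Step 1 — Angular frequency: ω = 2π·100 = 628.3 rad/s.
Step 2 — Transfer function: H(jω) = 1/(1 + jωRC).
Step 3 — Denominator: 1 + jωRC = 1 + j·628.3·31.9·3.28e-05 = 1 + j0.6574.
Step 4 — H = 0.6982 - j0.459.
Step 5 — Magnitude: |H| = 0.8356 (-1.6 dB); phase: φ = -33.3°.

|H| = 0.8356 (-1.6 dB), φ = -33.3°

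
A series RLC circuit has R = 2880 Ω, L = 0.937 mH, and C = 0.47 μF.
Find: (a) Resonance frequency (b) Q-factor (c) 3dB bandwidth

Step 1 — Resonance: ω₀ = 1/√(LC) = 1/√(0.000937·4.7e-07) = 4.765e+04 rad/s.
Step 2 — f₀ = ω₀/(2π) = 7584 Hz.
Step 3 — Series Q: Q = ω₀L/R = 4.765e+04·0.000937/2880 = 0.0155.
Step 4 — Bandwidth: Δω = ω₀/Q = 3.074e+06 rad/s; BW = Δω/(2π) = 4.892e+05 Hz.

(a) f₀ = 7584 Hz  (b) Q = 0.0155  (c) BW = 4.892e+05 Hz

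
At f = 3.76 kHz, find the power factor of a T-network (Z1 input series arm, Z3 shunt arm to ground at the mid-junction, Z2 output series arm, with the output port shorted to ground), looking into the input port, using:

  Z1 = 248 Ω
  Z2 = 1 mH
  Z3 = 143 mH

Step 1 — Angular frequency: ω = 2π·f = 2π·3760 = 2.362e+04 rad/s.
Step 2 — Component impedances:
  Z1: Z = R = 248 Ω
  Z2: Z = jωL = j·2.362e+04·0.001 = 0 + j23.62 Ω
  Z3: Z = jωL = j·2.362e+04·0.143 = 0 + j3378 Ω
Step 3 — With the output port shorted to ground, the output series arm Z2 runs from the junction to ground; the shunt arm Z3 also runs from the junction to ground. They appear in parallel: Z3 || Z2 = 0 + j23.46 Ω.
Step 4 — Series with input arm Z1: Z_in = Z1 + (Z3 || Z2) = 248 + j23.46 Ω = 249.1∠5.4° Ω.
Step 5 — Power factor: PF = cos(φ) = Re(Z)/|Z| = 248/249.1 = 0.9956.
Step 6 — Type: Im(Z) = 23.46 ⇒ lagging (phase φ = 5.4°).

PF = 0.9956 (lagging, φ = 5.4°)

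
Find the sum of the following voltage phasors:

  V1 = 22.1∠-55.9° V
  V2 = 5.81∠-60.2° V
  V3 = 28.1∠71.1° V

Step 1 — Convert each phasor to rectangular form:
  V1 = 22.1·(cos(-55.9°) + j·sin(-55.9°)) = 12.39 - j18.3 V
  V2 = 5.81·(cos(-60.2°) + j·sin(-60.2°)) = 2.887 - j5.042 V
  V3 = 28.1·(cos(71.1°) + j·sin(71.1°)) = 9.102 + j26.58 V
Step 2 — Sum components: V_total = 24.38 + j3.243 V.
Step 3 — Convert to polar: |V_total| = 24.59 V, ∠V_total = 7.6°.

V_total = 24.59∠7.6° V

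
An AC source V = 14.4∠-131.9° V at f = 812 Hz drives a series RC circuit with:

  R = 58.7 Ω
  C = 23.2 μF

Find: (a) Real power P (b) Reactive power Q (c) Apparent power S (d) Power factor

Step 1 — Angular frequency: ω = 2π·f = 2π·812 = 5102 rad/s.
Step 2 — Component impedances:
  R: Z = R = 58.7 Ω
  C: Z = 1/(jωC) = -j/(ω·C) = 0 - j8.448 Ω
Step 3 — Series combination: Z_total = R + C = 58.7 - j8.448 Ω = 59.3∠-8.2° Ω.
Step 4 — Source phasor: V = 14.4∠-131.9° V = -9.617 - j10.72 V.
Step 5 — Current: I = V / Z = -0.1348 - j0.202 A = 0.2428∠-123.7° A.
Step 6 — Complex power: S = V·I* = 3.461 - j0.4981 VA.
Step 7 — Real power: P = Re(S) = 3.461 W.
Step 8 — Reactive power: Q = Im(S) = -0.4981 VAR.
Step 9 — Apparent power: |S| = 3.497 VA.
Step 10 — Power factor: PF = P/|S| = 0.9898 (leading).

(a) P = 3.461 W  (b) Q = -0.4981 VAR  (c) S = 3.497 VA  (d) PF = 0.9898 (leading)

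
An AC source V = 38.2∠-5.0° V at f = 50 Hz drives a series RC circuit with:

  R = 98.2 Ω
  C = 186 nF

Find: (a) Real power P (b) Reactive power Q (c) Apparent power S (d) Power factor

Step 1 — Angular frequency: ω = 2π·f = 2π·50 = 314.2 rad/s.
Step 2 — Component impedances:
  R: Z = R = 98.2 Ω
  C: Z = 1/(jωC) = -j/(ω·C) = 0 - j1.711e+04 Ω
Step 3 — Series combination: Z_total = R + C = 98.2 - j1.711e+04 Ω = 1.711e+04∠-89.7° Ω.
Step 4 — Source phasor: V = 38.2∠-5.0° V = 38.05 - j3.329 V.
Step 5 — Current: I = V / Z = 0.0002073 + j0.002222 A = 0.002232∠84.7° A.
Step 6 — Complex power: S = V·I* = 0.0004893 - j0.08527 VA.
Step 7 — Real power: P = Re(S) = 0.0004893 W.
Step 8 — Reactive power: Q = Im(S) = -0.08527 VAR.
Step 9 — Apparent power: |S| = 0.08527 VA.
Step 10 — Power factor: PF = P/|S| = 0.005738 (leading).

(a) P = 0.0004893 W  (b) Q = -0.08527 VAR  (c) S = 0.08527 VA  (d) PF = 0.005738 (leading)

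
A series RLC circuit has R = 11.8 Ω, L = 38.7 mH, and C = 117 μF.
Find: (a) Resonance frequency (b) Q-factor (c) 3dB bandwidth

Step 1 — Resonance condition Im(Z)=0 gives ω₀ = 1/√(LC).
Step 2 — ω₀ = 1/√(0.0387·0.000117) = 469.9 rad/s.
Step 3 — f₀ = ω₀/(2π) = 74.79 Hz.
Step 4 — Series Q: Q = ω₀L/R = 469.9·0.0387/11.8 = 1.541.
Step 5 — 3dB bandwidth: Δω = ω₀/Q = 304.9 rad/s; BW = Δω/(2π) = 48.53 Hz.

(a) f₀ = 74.79 Hz  (b) Q = 1.541  (c) BW = 48.53 Hz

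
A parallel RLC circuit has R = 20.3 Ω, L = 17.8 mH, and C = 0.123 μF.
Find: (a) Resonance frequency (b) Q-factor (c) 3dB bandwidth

Step 1 — Resonance: ω₀ = 1/√(LC) = 1/√(0.0178·1.23e-07) = 2.137e+04 rad/s.
Step 2 — f₀ = ω₀/(2π) = 3401 Hz.
Step 3 — Parallel Q: Q = R/(ω₀L) = 20.3/(2.137e+04·0.0178) = 0.05336.
Step 4 — Bandwidth: Δω = ω₀/Q = 4.005e+05 rad/s; BW = Δω/(2π) = 6.374e+04 Hz.

(a) f₀ = 3401 Hz  (b) Q = 0.05336  (c) BW = 6.374e+04 Hz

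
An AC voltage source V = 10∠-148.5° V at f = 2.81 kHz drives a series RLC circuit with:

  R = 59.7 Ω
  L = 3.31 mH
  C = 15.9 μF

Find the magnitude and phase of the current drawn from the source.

Step 1 — Angular frequency: ω = 2π·f = 2π·2810 = 1.766e+04 rad/s.
Step 2 — Component impedances:
  R: Z = R = 59.7 Ω
  L: Z = jωL = j·1.766e+04·0.00331 = 0 + j58.44 Ω
  C: Z = 1/(jωC) = -j/(ω·C) = 0 - j3.562 Ω
Step 3 — Series combination: Z_total = R + L + C = 59.7 + j54.88 Ω = 81.09∠42.6° Ω.
Step 4 — Source phasor: V = 10∠-148.5° V = -8.526 - j5.225 V.
Step 5 — Ohm's law: I = V / Z_total = (-8.526 - j5.225) / (59.7 + j54.88) = -0.121 + j0.02372 A.
Step 6 — Convert to polar: |I| = 0.1233 A, ∠I = 168.9°.

I = 0.1233∠168.9° A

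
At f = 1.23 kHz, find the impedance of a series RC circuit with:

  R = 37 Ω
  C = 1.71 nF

Step 1 — Angular frequency: ω = 2π·f = 2π·1230 = 7728 rad/s.
Step 2 — Component impedances:
  R: Z = R = 37 Ω
  C: Z = 1/(jωC) = -j/(ω·C) = 0 - j7.567e+04 Ω
Step 3 — Series combination: Z_total = R + C = 37 - j7.567e+04 Ω = 7.567e+04∠-90.0° Ω.

Z = 37 - j7.567e+04 Ω = 7.567e+04∠-90.0° Ω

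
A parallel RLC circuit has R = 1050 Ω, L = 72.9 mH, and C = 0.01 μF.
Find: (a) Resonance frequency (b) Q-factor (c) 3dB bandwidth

Step 1 — Resonance: ω₀ = 1/√(LC) = 1/√(0.0729·1e-08) = 3.704e+04 rad/s.
Step 2 — f₀ = ω₀/(2π) = 5895 Hz.
Step 3 — Parallel Q: Q = R/(ω₀L) = 1050/(3.704e+04·0.0729) = 0.3889.
Step 4 — Bandwidth: Δω = ω₀/Q = 9.524e+04 rad/s; BW = Δω/(2π) = 1.516e+04 Hz.

(a) f₀ = 5895 Hz  (b) Q = 0.3889  (c) BW = 1.516e+04 Hz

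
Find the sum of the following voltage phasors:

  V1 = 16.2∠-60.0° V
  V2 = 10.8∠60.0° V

Step 1 — Convert each phasor to rectangular form:
  V1 = 16.2·(cos(-60.0°) + j·sin(-60.0°)) = 8.1 - j14.03 V
  V2 = 10.8·(cos(60.0°) + j·sin(60.0°)) = 5.4 + j9.353 V
Step 2 — Sum components: V_total = 13.5 - j4.677 V.
Step 3 — Convert to polar: |V_total| = 14.29 V, ∠V_total = -19.1°.

V_total = 14.29∠-19.1° V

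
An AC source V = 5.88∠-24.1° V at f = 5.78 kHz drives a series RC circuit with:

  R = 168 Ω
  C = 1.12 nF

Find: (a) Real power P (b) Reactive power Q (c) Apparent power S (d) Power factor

Step 1 — Angular frequency: ω = 2π·f = 2π·5780 = 3.632e+04 rad/s.
Step 2 — Component impedances:
  R: Z = R = 168 Ω
  C: Z = 1/(jωC) = -j/(ω·C) = 0 - j2.459e+04 Ω
Step 3 — Series combination: Z_total = R + C = 168 - j2.459e+04 Ω = 2.459e+04∠-89.6° Ω.
Step 4 — Source phasor: V = 5.88∠-24.1° V = 5.367 - j2.401 V.
Step 5 — Current: I = V / Z = 9.915e-05 + j0.0002176 A = 0.0002392∠65.5° A.
Step 6 — Complex power: S = V·I* = 9.609e-06 - j0.001406 VA.
Step 7 — Real power: P = Re(S) = 9.609e-06 W.
Step 8 — Reactive power: Q = Im(S) = -0.001406 VAR.
Step 9 — Apparent power: |S| = 0.001406 VA.
Step 10 — Power factor: PF = P/|S| = 0.006833 (leading).

(a) P = 9.609e-06 W  (b) Q = -0.001406 VAR  (c) S = 0.001406 VA  (d) PF = 0.006833 (leading)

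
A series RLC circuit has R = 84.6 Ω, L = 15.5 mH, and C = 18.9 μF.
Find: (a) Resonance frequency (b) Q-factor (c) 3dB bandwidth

Step 1 — Resonance: ω₀ = 1/√(LC) = 1/√(0.0155·1.89e-05) = 1848 rad/s.
Step 2 — f₀ = ω₀/(2π) = 294.1 Hz.
Step 3 — Series Q: Q = ω₀L/R = 1848·0.0155/84.6 = 0.3385.
Step 4 — Bandwidth: Δω = ω₀/Q = 5458 rad/s; BW = Δω/(2π) = 868.7 Hz.

(a) f₀ = 294.1 Hz  (b) Q = 0.3385  (c) BW = 868.7 Hz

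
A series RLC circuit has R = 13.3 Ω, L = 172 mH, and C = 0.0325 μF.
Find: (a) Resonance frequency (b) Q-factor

Step 1 — Resonance condition Im(Z)=0 gives ω₀ = 1/√(LC).
Step 2 — ω₀ = 1/√(0.172·3.25e-08) = 1.338e+04 rad/s.
Step 3 — f₀ = ω₀/(2π) = 2129 Hz.
Step 4 — Series Q: Q = ω₀L/R = 1.338e+04·0.172/13.3 = 173.

(a) f₀ = 2129 Hz  (b) Q = 173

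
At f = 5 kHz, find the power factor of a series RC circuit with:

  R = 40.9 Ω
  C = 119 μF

Step 1 — Angular frequency: ω = 2π·f = 2π·5000 = 3.142e+04 rad/s.
Step 2 — Component impedances:
  R: Z = R = 40.9 Ω
  C: Z = 1/(jωC) = -j/(ω·C) = 0 - j0.2675 Ω
Step 3 — Series combination: Z_total = R + C = 40.9 - j0.2675 Ω = 40.9∠-0.4° Ω.
Step 4 — Power factor: PF = cos(φ) = Re(Z)/|Z| = 40.9/40.9 = 1.
Step 5 — Type: Im(Z) = -0.2675 ⇒ leading (phase φ = -0.4°).

PF = 1 (leading, φ = -0.4°)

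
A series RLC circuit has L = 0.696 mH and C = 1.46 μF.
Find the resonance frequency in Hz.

Step 1 — Resonance condition Im(Z)=0 gives ω₀ = 1/√(LC).
Step 2 — ω₀ = 1/√(0.000696·1.46e-06) = 3.137e+04 rad/s.
Step 3 — f₀ = ω₀/(2π) = 4993 Hz.

f₀ = 4993 Hz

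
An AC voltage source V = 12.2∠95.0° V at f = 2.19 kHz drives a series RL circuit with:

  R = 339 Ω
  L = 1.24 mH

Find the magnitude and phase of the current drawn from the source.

Step 1 — Angular frequency: ω = 2π·f = 2π·2190 = 1.376e+04 rad/s.
Step 2 — Component impedances:
  R: Z = R = 339 Ω
  L: Z = jωL = j·1.376e+04·0.00124 = 0 + j17.06 Ω
Step 3 — Series combination: Z_total = R + L = 339 + j17.06 Ω = 339.4∠2.9° Ω.
Step 4 — Source phasor: V = 12.2∠95.0° V = -1.063 + j12.15 V.
Step 5 — Ohm's law: I = V / Z_total = (-1.063 + j12.15) / (339 + j17.06) = -0.001329 + j0.03592 A.
Step 6 — Convert to polar: |I| = 0.03594 A, ∠I = 92.1°.

I = 0.03594∠92.1° A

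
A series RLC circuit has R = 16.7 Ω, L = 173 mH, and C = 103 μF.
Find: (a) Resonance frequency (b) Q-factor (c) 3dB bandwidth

Step 1 — Resonance: ω₀ = 1/√(LC) = 1/√(0.173·0.000103) = 236.9 rad/s.
Step 2 — f₀ = ω₀/(2π) = 37.7 Hz.
Step 3 — Series Q: Q = ω₀L/R = 236.9·0.173/16.7 = 2.454.
Step 4 — Bandwidth: Δω = ω₀/Q = 96.53 rad/s; BW = Δω/(2π) = 15.36 Hz.

(a) f₀ = 37.7 Hz  (b) Q = 2.454  (c) BW = 15.36 Hz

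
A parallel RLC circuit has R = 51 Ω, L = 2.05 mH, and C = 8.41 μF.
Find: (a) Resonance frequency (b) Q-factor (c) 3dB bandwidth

Step 1 — Resonance: ω₀ = 1/√(LC) = 1/√(0.00205·8.41e-06) = 7616 rad/s.
Step 2 — f₀ = ω₀/(2π) = 1212 Hz.
Step 3 — Parallel Q: Q = R/(ω₀L) = 51/(7616·0.00205) = 3.267.
Step 4 — Bandwidth: Δω = ω₀/Q = 2331 rad/s; BW = Δω/(2π) = 371.1 Hz.

(a) f₀ = 1212 Hz  (b) Q = 3.267  (c) BW = 371.1 Hz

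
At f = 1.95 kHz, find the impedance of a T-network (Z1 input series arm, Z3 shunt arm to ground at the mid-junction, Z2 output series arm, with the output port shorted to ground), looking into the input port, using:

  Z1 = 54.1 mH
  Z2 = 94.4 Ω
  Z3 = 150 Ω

Step 1 — Angular frequency: ω = 2π·f = 2π·1950 = 1.225e+04 rad/s.
Step 2 — Component impedances:
  Z1: Z = jωL = j·1.225e+04·0.0541 = 0 + j662.8 Ω
  Z2: Z = R = 94.4 Ω
  Z3: Z = R = 150 Ω
Step 3 — With the output port shorted to ground, the output series arm Z2 runs from the junction to ground; the shunt arm Z3 also runs from the junction to ground. They appear in parallel: Z3 || Z2 = 57.94 Ω.
Step 4 — Series with input arm Z1: Z_in = Z1 + (Z3 || Z2) = 57.94 + j662.8 Ω = 665.4∠85.0° Ω.

Z = 57.94 + j662.8 Ω = 665.4∠85.0° Ω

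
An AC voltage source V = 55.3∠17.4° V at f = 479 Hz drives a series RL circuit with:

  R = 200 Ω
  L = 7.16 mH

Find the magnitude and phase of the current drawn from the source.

Step 1 — Angular frequency: ω = 2π·f = 2π·479 = 3010 rad/s.
Step 2 — Component impedances:
  R: Z = R = 200 Ω
  L: Z = jωL = j·3010·0.00716 = 0 + j21.55 Ω
Step 3 — Series combination: Z_total = R + L = 200 + j21.55 Ω = 201.2∠6.1° Ω.
Step 4 — Source phasor: V = 55.3∠17.4° V = 52.77 + j16.54 V.
Step 5 — Ohm's law: I = V / Z_total = (52.77 + j16.54) / (200 + j21.55) = 0.2696 + j0.05363 A.
Step 6 — Convert to polar: |I| = 0.2749 A, ∠I = 11.3°.

I = 0.2749∠11.3° A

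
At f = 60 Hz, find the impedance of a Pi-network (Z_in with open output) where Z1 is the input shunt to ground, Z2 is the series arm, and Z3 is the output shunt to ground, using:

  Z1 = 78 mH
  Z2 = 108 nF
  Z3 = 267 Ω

Step 1 — Angular frequency: ω = 2π·f = 2π·60 = 377 rad/s.
Step 2 — Component impedances:
  Z1: Z = jωL = j·377·0.078 = 0 + j29.41 Ω
  Z2: Z = 1/(jωC) = -j/(ω·C) = 0 - j2.456e+04 Ω
  Z3: Z = R = 267 Ω
Step 3 — With open output, the series arm Z2 and the output shunt Z3 appear in series to ground: Z2 + Z3 = 267 - j2.456e+04 Ω.
Step 4 — Parallel with input shunt Z1: Z_in = Z1 || (Z2 + Z3) = 0.0003836 + j29.44 Ω = 29.44∠90.0° Ω.

Z = 0.0003836 + j29.44 Ω = 29.44∠90.0° Ω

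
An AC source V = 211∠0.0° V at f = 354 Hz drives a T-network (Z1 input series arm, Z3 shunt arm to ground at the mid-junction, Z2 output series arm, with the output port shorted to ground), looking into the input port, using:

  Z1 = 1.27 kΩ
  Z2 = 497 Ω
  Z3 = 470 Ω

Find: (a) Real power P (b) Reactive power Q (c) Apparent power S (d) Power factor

Step 1 — Angular frequency: ω = 2π·f = 2π·354 = 2224 rad/s.
Step 2 — Component impedances:
  Z1: Z = R = 1270 Ω
  Z2: Z = R = 497 Ω
  Z3: Z = R = 470 Ω
Step 3 — With the output port shorted to ground, the output series arm Z2 runs from the junction to ground; the shunt arm Z3 also runs from the junction to ground. They appear in parallel: Z3 || Z2 = 241.6 Ω.
Step 4 — Series with input arm Z1: Z_in = Z1 + (Z3 || Z2) = 1512 Ω = 1512∠0.0° Ω.
Step 5 — Source phasor: V = 211∠0.0° V = 211 V.
Step 6 — Current: I = V / Z = 0.1396 A = 0.1396∠0.0° A.
Step 7 — Complex power: S = V·I* = 29.45 VA.
Step 8 — Real power: P = Re(S) = 29.45 W.
Step 9 — Reactive power: Q = Im(S) = 0 VAR.
Step 10 — Apparent power: |S| = 29.45 VA.
Step 11 — Power factor: PF = P/|S| = 1 (unity).

(a) P = 29.45 W  (b) Q = 0 VAR  (c) S = 29.45 VA  (d) PF = 1 (unity)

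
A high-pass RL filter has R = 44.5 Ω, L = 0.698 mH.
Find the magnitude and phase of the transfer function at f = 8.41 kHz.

Step 1 — Angular frequency: ω = 2π·8410 = 5.284e+04 rad/s.
Step 2 — Transfer function: H(jω) = jωL/(R + jωL).
Step 3 — Numerator jωL = j·36.88; denominator R + jωL = 44.5 + j36.88.
Step 4 — H = 0.4072 + j0.4913.
Step 5 — Magnitude: |H| = 0.6381 (-3.9 dB); phase: φ = 50.3°.

|H| = 0.6381 (-3.9 dB), φ = 50.3°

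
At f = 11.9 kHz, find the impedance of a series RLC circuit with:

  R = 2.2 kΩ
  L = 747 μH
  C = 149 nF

Step 1 — Angular frequency: ω = 2π·f = 2π·1.19e+04 = 7.477e+04 rad/s.
Step 2 — Component impedances:
  R: Z = R = 2200 Ω
  L: Z = jωL = j·7.477e+04·0.000747 = 0 + j55.85 Ω
  C: Z = 1/(jωC) = -j/(ω·C) = 0 - j89.76 Ω
Step 3 — Series combination: Z_total = R + L + C = 2200 - j33.91 Ω = 2200∠-0.9° Ω.

Z = 2200 - j33.91 Ω = 2200∠-0.9° Ω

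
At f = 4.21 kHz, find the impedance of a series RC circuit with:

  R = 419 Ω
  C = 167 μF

Step 1 — Angular frequency: ω = 2π·f = 2π·4210 = 2.645e+04 rad/s.
Step 2 — Component impedances:
  R: Z = R = 419 Ω
  C: Z = 1/(jωC) = -j/(ω·C) = 0 - j0.2264 Ω
Step 3 — Series combination: Z_total = R + C = 419 - j0.2264 Ω = 419∠-0.0° Ω.

Z = 419 - j0.2264 Ω = 419∠-0.0° Ω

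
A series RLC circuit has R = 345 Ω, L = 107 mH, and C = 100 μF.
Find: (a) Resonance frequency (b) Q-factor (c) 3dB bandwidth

Step 1 — Resonance condition Im(Z)=0 gives ω₀ = 1/√(LC).
Step 2 — ω₀ = 1/√(0.107·0.0001) = 305.7 rad/s.
Step 3 — f₀ = ω₀/(2π) = 48.66 Hz.
Step 4 — Series Q: Q = ω₀L/R = 305.7·0.107/345 = 0.09481.
Step 5 — 3dB bandwidth: Δω = ω₀/Q = 3224 rad/s; BW = Δω/(2π) = 513.2 Hz.

(a) f₀ = 48.66 Hz  (b) Q = 0.09481  (c) BW = 513.2 Hz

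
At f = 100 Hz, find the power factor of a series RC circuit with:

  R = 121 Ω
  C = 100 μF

Step 1 — Angular frequency: ω = 2π·f = 2π·100 = 628.3 rad/s.
Step 2 — Component impedances:
  R: Z = R = 121 Ω
  C: Z = 1/(jωC) = -j/(ω·C) = 0 - j15.92 Ω
Step 3 — Series combination: Z_total = R + C = 121 - j15.92 Ω = 122∠-7.5° Ω.
Step 4 — Power factor: PF = cos(φ) = Re(Z)/|Z| = 121/122.04 = 0.9915.
Step 5 — Type: Im(Z) = -15.92 ⇒ leading (phase φ = -7.5°).

PF = 0.9915 (leading, φ = -7.5°)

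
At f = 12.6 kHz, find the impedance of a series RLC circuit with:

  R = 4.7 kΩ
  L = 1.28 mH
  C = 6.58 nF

Step 1 — Angular frequency: ω = 2π·f = 2π·1.26e+04 = 7.917e+04 rad/s.
Step 2 — Component impedances:
  R: Z = R = 4700 Ω
  L: Z = jωL = j·7.917e+04·0.00128 = 0 + j101.3 Ω
  C: Z = 1/(jωC) = -j/(ω·C) = 0 - j1920 Ω
Step 3 — Series combination: Z_total = R + L + C = 4700 - j1818 Ω = 5039∠-21.2° Ω.

Z = 4700 - j1818 Ω = 5039∠-21.2° Ω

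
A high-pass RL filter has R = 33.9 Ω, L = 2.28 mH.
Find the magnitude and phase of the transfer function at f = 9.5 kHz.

Step 1 — Angular frequency: ω = 2π·9500 = 5.969e+04 rad/s.
Step 2 — Transfer function: H(jω) = jωL/(R + jωL).
Step 3 — Numerator jωL = j·136.1; denominator R + jωL = 33.9 + j136.1.
Step 4 — H = 0.9416 + j0.2345.
Step 5 — Magnitude: |H| = 0.9703 (-0.3 dB); phase: φ = 14.0°.

|H| = 0.9703 (-0.3 dB), φ = 14.0°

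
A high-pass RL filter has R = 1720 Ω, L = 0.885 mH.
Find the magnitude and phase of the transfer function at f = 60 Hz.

Step 1 — Angular frequency: ω = 2π·60 = 377 rad/s.
Step 2 — Transfer function: H(jω) = jωL/(R + jωL).
Step 3 — Numerator jωL = j·0.3336; denominator R + jωL = 1720 + j0.3336.
Step 4 — H = 3.763e-08 + j0.000194.
Step 5 — Magnitude: |H| = 0.000194 (-74.2 dB); phase: φ = 90.0°.

|H| = 0.000194 (-74.2 dB), φ = 90.0°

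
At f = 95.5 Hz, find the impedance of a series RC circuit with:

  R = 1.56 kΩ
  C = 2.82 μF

Step 1 — Angular frequency: ω = 2π·f = 2π·95.5 = 600 rad/s.
Step 2 — Component impedances:
  R: Z = R = 1560 Ω
  C: Z = 1/(jωC) = -j/(ω·C) = 0 - j591 Ω
Step 3 — Series combination: Z_total = R + C = 1560 - j591 Ω = 1668∠-20.7° Ω.

Z = 1560 - j591 Ω = 1668∠-20.7° Ω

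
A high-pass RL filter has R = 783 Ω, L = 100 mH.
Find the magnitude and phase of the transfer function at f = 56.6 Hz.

Step 1 — Angular frequency: ω = 2π·56.6 = 355.6 rad/s.
Step 2 — Transfer function: H(jω) = jωL/(R + jωL).
Step 3 — Numerator jωL = j·35.56; denominator R + jωL = 783 + j35.56.
Step 4 — H = 0.002059 + j0.04533.
Step 5 — Magnitude: |H| = 0.04537 (-26.9 dB); phase: φ = 87.4°.

|H| = 0.04537 (-26.9 dB), φ = 87.4°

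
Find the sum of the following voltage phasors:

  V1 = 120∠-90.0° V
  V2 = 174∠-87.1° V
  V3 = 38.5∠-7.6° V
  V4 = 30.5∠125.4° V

Step 1 — Convert each phasor to rectangular form:
  V1 = 120·(cos(-90.0°) + j·sin(-90.0°)) = 0 - j120 V
  V2 = 174·(cos(-87.1°) + j·sin(-87.1°)) = 8.803 - j173.8 V
  V3 = 38.5·(cos(-7.6°) + j·sin(-7.6°)) = 38.16 - j5.092 V
  V4 = 30.5·(cos(125.4°) + j·sin(125.4°)) = -17.67 + j24.86 V
Step 2 — Sum components: V_total = 29.3 - j274 V.
Step 3 — Convert to polar: |V_total| = 275.6 V, ∠V_total = -83.9°.

V_total = 275.6∠-83.9° V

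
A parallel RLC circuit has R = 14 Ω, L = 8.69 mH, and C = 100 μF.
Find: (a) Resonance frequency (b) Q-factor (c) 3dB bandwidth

Step 1 — Resonance: ω₀ = 1/√(LC) = 1/√(0.00869·0.0001) = 1073 rad/s.
Step 2 — f₀ = ω₀/(2π) = 170.7 Hz.
Step 3 — Parallel Q: Q = R/(ω₀L) = 14/(1073·0.00869) = 1.502.
Step 4 — Bandwidth: Δω = ω₀/Q = 714.3 rad/s; BW = Δω/(2π) = 113.7 Hz.

(a) f₀ = 170.7 Hz  (b) Q = 1.502  (c) BW = 113.7 Hz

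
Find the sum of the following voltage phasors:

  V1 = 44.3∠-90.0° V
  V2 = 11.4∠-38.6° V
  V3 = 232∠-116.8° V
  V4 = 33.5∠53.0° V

Step 1 — Convert each phasor to rectangular form:
  V1 = 44.3·(cos(-90.0°) + j·sin(-90.0°)) = 0 - j44.3 V
  V2 = 11.4·(cos(-38.6°) + j·sin(-38.6°)) = 8.909 - j7.112 V
  V3 = 232·(cos(-116.8°) + j·sin(-116.8°)) = -104.6 - j207.1 V
  V4 = 33.5·(cos(53.0°) + j·sin(53.0°)) = 20.16 + j26.75 V
Step 2 — Sum components: V_total = -75.53 - j231.7 V.
Step 3 — Convert to polar: |V_total| = 243.7 V, ∠V_total = -108.1°.

V_total = 243.7∠-108.1° V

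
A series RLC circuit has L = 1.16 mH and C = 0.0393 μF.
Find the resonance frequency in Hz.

Step 1 — Resonance condition Im(Z)=0 gives ω₀ = 1/√(LC).
Step 2 — ω₀ = 1/√(0.00116·3.93e-08) = 1.481e+05 rad/s.
Step 3 — f₀ = ω₀/(2π) = 2.357e+04 Hz.

f₀ = 2.357e+04 Hz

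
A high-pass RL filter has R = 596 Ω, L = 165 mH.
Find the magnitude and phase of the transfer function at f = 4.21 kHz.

Step 1 — Angular frequency: ω = 2π·4210 = 2.645e+04 rad/s.
Step 2 — Transfer function: H(jω) = jωL/(R + jωL).
Step 3 — Numerator jωL = j·4365; denominator R + jωL = 596 + j4365.
Step 4 — H = 0.9817 + j0.1341.
Step 5 — Magnitude: |H| = 0.9908 (-0.1 dB); phase: φ = 7.8°.

|H| = 0.9908 (-0.1 dB), φ = 7.8°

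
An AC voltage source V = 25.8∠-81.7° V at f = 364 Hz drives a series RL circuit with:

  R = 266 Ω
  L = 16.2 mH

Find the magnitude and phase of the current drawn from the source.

Step 1 — Angular frequency: ω = 2π·f = 2π·364 = 2287 rad/s.
Step 2 — Component impedances:
  R: Z = R = 266 Ω
  L: Z = jωL = j·2287·0.0162 = 0 + j37.05 Ω
Step 3 — Series combination: Z_total = R + L = 266 + j37.05 Ω = 268.6∠7.9° Ω.
Step 4 — Source phasor: V = 25.8∠-81.7° V = 3.724 - j25.53 V.
Step 5 — Ohm's law: I = V / Z_total = (3.724 - j25.53) / (266 + j37.05) = 0.000621 - j0.09606 A.
Step 6 — Convert to polar: |I| = 0.09607 A, ∠I = -89.6°.

I = 0.09607∠-89.6° A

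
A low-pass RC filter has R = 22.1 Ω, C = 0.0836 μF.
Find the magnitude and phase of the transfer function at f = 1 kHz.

Step 1 — Angular frequency: ω = 2π·1000 = 6283 rad/s.
Step 2 — Transfer function: H(jω) = 1/(1 + jωRC).
Step 3 — Denominator: 1 + jωRC = 1 + j·6283·22.1·8.36e-08 = 1 + j0.01161.
Step 4 — H = 0.9999 - j0.01161.
Step 5 — Magnitude: |H| = 0.9999 (-0.0 dB); phase: φ = -0.7°.

|H| = 0.9999 (-0.0 dB), φ = -0.7°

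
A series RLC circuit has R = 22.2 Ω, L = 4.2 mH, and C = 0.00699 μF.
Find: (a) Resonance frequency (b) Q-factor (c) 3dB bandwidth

Step 1 — Resonance: ω₀ = 1/√(LC) = 1/√(0.0042·6.99e-09) = 1.846e+05 rad/s.
Step 2 — f₀ = ω₀/(2π) = 2.937e+04 Hz.
Step 3 — Series Q: Q = ω₀L/R = 1.846e+05·0.0042/22.2 = 34.92.
Step 4 — Bandwidth: Δω = ω₀/Q = 5286 rad/s; BW = Δω/(2π) = 841.2 Hz.

(a) f₀ = 2.937e+04 Hz  (b) Q = 34.92  (c) BW = 841.2 Hz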